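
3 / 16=0.19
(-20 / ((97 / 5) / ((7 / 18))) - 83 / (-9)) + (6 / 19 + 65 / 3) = 170314 / 5529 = 30.80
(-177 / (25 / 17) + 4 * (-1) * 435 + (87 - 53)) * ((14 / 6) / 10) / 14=-45659 / 1500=-30.44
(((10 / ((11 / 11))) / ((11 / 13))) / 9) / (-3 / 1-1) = -65 / 198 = -0.33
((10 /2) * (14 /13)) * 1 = 70 /13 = 5.38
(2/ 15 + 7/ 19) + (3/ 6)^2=857/ 1140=0.75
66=66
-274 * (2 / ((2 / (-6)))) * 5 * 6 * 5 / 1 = 246600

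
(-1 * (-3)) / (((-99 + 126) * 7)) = 1 / 63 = 0.02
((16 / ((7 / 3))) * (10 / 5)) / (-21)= -32 / 49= -0.65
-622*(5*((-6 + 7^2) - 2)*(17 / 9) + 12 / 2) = -2201258 / 9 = -244584.22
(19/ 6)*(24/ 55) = 76/ 55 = 1.38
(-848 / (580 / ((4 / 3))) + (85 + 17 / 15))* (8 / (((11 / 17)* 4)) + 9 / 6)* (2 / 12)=184931 / 2871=64.41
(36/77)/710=18/27335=0.00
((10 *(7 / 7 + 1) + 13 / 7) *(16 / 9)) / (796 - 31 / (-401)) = 109072 / 2234589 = 0.05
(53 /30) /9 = 53 /270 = 0.20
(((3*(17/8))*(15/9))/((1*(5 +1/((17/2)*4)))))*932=336685/171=1968.92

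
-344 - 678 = -1022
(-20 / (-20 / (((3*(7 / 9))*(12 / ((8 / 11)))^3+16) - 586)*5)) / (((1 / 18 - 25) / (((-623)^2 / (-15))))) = 92327738391 / 44900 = 2056297.07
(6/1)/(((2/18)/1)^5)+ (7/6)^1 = 2125771/6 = 354295.17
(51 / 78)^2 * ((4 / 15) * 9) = 867 / 845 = 1.03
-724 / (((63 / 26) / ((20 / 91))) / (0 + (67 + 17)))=-115840 / 21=-5516.19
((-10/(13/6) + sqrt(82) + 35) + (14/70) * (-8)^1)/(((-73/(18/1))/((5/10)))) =-16839/4745 - 9 * sqrt(82)/73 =-4.67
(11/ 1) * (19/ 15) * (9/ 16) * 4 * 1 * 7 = 219.45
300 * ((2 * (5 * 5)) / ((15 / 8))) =8000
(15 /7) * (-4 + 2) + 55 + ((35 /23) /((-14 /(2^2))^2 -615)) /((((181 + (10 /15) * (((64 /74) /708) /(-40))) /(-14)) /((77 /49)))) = 350026401185995 /6901887275143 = 50.71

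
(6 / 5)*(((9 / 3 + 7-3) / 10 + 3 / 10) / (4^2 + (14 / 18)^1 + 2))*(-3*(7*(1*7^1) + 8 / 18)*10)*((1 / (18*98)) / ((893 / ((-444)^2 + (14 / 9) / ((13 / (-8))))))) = -10263836000 / 865207161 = -11.86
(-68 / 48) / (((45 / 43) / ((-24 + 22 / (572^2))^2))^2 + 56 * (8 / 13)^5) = -0.29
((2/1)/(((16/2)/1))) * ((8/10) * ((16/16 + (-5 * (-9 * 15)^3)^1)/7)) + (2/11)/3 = 405961978/1155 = 351482.23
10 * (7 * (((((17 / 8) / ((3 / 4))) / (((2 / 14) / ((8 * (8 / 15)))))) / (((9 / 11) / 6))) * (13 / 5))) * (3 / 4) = 3811808 / 45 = 84706.84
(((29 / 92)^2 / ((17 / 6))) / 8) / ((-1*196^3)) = -2523 / 4333639503872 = -0.00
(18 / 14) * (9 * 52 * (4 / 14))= 8424 / 49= 171.92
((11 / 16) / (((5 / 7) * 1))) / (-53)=-77 / 4240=-0.02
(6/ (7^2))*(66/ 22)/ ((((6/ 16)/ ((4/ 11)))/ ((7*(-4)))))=-768/ 77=-9.97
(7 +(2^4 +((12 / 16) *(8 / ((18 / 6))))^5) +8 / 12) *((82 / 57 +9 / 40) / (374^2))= 633431 / 956751840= 0.00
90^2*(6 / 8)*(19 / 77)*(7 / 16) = 115425 / 176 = 655.82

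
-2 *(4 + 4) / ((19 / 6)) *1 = -96 / 19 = -5.05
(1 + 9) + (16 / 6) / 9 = 278 / 27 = 10.30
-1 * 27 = -27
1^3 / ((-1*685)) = -1 / 685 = -0.00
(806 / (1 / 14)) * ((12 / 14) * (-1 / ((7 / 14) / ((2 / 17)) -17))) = 12896 / 17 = 758.59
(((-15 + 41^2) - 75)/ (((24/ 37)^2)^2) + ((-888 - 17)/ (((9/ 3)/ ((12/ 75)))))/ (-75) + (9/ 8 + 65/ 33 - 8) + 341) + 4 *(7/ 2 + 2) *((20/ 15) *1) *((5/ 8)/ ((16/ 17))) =4262464994521/ 456192000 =9343.58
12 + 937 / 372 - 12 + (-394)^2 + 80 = 57778489 / 372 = 155318.52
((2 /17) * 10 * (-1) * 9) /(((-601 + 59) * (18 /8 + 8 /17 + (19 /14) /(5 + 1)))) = 945 /142546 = 0.01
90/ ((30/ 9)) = 27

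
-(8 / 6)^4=-256 / 81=-3.16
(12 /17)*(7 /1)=4.94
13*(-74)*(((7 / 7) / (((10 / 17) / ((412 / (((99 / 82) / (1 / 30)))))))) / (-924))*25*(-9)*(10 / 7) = -345314710 / 53361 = -6471.29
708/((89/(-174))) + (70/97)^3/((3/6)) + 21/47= -5279823250315/3817711159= -1382.98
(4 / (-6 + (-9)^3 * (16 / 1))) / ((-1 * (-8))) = -1 / 23340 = -0.00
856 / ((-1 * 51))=-856 / 51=-16.78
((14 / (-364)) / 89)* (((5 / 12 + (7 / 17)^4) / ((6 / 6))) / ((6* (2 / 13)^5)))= -12750115937 / 34252964352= -0.37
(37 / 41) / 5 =37 / 205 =0.18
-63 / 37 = -1.70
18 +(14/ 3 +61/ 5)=523/ 15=34.87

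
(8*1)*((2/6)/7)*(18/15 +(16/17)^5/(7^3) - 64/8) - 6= -146413978254/17045383285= -8.59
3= 3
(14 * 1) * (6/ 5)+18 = 174/ 5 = 34.80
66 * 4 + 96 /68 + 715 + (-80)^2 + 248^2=1171035 /17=68884.41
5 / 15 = 1 / 3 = 0.33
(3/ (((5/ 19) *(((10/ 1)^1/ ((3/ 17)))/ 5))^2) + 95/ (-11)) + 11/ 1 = 858617/ 317900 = 2.70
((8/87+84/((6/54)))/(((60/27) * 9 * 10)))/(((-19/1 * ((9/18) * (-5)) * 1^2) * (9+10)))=3289/785175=0.00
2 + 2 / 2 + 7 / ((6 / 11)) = 95 / 6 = 15.83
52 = 52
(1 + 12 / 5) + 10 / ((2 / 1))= 42 / 5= 8.40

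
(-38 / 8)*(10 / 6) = -95 / 12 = -7.92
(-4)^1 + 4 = 0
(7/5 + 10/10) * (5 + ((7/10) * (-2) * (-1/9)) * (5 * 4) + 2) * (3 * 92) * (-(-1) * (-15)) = -100464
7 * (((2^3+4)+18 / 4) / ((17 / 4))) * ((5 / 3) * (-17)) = -770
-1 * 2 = -2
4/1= 4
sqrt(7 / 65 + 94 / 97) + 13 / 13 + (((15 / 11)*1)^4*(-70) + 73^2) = 5088.99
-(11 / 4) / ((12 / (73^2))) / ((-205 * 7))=0.85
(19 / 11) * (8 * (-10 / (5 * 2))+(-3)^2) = 19 / 11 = 1.73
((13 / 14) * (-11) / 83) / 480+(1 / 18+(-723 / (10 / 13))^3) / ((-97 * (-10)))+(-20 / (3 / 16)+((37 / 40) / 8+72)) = -2170956514258723 / 2536065000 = -856033.47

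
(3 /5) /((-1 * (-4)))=3 /20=0.15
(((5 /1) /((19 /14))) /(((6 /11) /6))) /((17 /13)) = 30.99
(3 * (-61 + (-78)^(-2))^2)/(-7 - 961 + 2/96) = -137732281129/11943267687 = -11.53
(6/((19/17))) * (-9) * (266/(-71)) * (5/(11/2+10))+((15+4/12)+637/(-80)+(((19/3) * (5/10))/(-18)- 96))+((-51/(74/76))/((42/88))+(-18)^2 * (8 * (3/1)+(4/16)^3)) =2352113651561/307831860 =7640.90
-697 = -697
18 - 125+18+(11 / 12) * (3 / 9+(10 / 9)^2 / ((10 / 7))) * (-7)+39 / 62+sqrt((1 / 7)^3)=-2894333 / 30132+sqrt(7) / 49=-96.00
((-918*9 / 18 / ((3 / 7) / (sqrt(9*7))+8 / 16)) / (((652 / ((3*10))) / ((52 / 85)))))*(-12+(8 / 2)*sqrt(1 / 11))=-235872*sqrt(7) / 18419 - 1926288*sqrt(11) / 202609+78624*sqrt(77) / 202609+5778864 / 18419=251.74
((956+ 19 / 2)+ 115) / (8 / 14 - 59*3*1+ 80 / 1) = -15127 / 1350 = -11.21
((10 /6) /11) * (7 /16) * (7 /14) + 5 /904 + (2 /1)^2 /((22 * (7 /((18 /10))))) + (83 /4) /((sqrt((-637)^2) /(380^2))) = 1787744899799 /380059680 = 4703.85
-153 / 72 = -17 / 8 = -2.12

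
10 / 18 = 5 / 9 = 0.56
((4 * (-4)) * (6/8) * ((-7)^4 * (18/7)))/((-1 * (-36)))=-2058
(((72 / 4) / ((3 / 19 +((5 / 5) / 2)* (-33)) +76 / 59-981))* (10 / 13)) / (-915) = 26904 / 1770890329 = 0.00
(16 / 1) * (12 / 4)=48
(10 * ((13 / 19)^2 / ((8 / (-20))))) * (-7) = 29575 / 361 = 81.93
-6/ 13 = -0.46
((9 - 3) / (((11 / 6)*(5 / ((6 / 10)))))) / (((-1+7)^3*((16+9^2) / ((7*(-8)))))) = -28 / 26675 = -0.00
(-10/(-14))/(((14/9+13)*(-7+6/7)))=-45/5633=-0.01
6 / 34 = 3 / 17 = 0.18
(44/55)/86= 2/215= 0.01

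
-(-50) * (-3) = -150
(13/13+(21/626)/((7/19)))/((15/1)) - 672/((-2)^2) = -1576837/9390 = -167.93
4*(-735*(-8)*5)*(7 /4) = 205800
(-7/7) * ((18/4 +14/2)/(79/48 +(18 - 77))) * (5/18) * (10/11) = 0.05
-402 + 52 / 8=-791 / 2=-395.50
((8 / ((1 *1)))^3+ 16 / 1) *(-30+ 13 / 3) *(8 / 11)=-9856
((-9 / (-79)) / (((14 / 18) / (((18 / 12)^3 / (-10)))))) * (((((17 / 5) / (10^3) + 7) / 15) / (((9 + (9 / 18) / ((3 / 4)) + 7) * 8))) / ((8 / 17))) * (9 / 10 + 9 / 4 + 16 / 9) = -128309186349 / 70784000000000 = -0.00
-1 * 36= -36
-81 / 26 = -3.12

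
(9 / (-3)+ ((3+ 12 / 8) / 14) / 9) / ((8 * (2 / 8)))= -83 / 56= -1.48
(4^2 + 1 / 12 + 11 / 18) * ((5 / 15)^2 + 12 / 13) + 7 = 102205 / 4212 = 24.27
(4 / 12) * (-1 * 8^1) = -8 / 3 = -2.67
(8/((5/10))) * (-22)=-352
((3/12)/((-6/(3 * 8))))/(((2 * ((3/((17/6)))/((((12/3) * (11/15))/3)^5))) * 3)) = -0.14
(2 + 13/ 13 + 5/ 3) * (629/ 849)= 8806/ 2547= 3.46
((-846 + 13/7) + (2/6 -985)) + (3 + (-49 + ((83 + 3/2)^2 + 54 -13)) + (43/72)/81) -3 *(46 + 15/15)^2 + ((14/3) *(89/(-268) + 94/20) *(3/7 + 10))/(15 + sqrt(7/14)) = -1604338348687/1228108392 -142423 *sqrt(2)/300830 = -1307.02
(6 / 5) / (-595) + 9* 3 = 80319 / 2975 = 27.00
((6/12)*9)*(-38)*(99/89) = -16929/89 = -190.21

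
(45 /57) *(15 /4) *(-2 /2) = -225 /76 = -2.96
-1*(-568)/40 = 71/5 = 14.20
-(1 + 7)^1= -8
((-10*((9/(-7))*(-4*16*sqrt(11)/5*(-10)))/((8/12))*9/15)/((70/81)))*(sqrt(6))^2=2519424*sqrt(11)/245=34106.06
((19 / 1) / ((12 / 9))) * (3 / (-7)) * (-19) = 3249 / 28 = 116.04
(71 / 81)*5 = 355 / 81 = 4.38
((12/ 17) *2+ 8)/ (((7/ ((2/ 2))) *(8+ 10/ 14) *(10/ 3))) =48/ 1037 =0.05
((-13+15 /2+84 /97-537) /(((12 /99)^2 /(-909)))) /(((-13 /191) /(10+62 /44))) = -453329343661887 /80704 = -5617185562.82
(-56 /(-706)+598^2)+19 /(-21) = 357603.17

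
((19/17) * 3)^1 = 57/17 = 3.35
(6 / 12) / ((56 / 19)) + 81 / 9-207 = -22157 / 112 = -197.83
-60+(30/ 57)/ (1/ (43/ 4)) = -2065/ 38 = -54.34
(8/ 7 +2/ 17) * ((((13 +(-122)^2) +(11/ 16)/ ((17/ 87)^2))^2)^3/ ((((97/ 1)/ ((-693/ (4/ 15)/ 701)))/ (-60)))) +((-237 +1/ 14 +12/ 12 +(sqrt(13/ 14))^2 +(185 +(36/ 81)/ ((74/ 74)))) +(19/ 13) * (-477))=21033539269022729185908702012797056235599393524586041245/ 661000049743134120534243016704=31820783186319581434754590.00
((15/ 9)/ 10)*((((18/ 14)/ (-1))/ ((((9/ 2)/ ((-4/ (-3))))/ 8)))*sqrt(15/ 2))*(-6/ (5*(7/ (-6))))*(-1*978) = 62592*sqrt(30)/ 245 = 1399.31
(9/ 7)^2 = 81/ 49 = 1.65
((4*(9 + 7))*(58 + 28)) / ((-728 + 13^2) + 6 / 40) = -110080 / 11177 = -9.85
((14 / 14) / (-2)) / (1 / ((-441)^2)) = -194481 / 2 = -97240.50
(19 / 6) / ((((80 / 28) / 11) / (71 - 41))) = 1463 / 4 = 365.75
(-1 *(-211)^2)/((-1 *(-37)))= -44521/37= -1203.27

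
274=274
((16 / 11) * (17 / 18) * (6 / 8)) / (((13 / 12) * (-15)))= -136 / 2145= -0.06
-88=-88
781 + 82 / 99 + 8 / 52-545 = 304996 / 1287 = 236.98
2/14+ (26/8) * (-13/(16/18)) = -10615/224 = -47.39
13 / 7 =1.86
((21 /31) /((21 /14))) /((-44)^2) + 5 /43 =150341 /1290344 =0.12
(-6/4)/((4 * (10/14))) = -21/40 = -0.52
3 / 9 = 1 / 3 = 0.33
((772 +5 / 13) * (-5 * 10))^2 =252054202500 / 169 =1491444985.21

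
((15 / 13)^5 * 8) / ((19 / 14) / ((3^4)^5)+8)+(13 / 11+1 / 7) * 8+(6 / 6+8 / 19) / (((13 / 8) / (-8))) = 1197833688005226834336 / 212131031984555212529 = 5.65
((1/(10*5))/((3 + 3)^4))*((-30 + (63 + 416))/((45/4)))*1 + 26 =18954449/729000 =26.00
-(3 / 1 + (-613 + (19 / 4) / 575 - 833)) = 3318881 / 2300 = 1442.99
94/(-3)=-94/3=-31.33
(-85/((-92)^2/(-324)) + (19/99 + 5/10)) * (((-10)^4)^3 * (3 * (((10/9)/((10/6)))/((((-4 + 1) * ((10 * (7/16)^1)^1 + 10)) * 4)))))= -165312200000000000/3613599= -45747245336.30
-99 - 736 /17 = -2419 /17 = -142.29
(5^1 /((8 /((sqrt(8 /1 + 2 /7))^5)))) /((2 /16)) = 16820 * sqrt(406) /343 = 988.09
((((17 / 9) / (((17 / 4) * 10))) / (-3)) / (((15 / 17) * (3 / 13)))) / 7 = -442 / 42525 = -0.01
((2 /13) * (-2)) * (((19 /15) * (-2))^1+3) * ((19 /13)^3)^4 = -61972817733852508 /4543126598883795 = -13.64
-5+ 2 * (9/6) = -2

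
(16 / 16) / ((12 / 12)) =1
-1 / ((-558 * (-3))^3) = -0.00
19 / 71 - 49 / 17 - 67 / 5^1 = -96649 / 6035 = -16.01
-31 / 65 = -0.48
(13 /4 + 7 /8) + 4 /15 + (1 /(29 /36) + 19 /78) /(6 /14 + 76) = 4270541 /968136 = 4.41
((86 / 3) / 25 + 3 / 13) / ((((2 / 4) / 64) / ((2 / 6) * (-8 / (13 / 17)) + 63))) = 398989184 / 38025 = 10492.81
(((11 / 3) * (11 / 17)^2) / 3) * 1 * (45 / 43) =6655 / 12427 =0.54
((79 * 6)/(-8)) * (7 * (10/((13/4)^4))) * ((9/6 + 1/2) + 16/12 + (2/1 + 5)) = -10971520/28561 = -384.14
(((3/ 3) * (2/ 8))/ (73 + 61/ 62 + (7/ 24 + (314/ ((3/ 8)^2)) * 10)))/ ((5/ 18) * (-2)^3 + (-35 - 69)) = -2511/ 23901846514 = -0.00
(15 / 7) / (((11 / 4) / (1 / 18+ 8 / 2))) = 3.16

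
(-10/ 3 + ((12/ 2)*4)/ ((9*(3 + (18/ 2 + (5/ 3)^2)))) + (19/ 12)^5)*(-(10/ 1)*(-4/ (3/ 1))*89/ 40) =20023007735/ 99283968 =201.67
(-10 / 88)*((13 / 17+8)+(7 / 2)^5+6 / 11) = -60.74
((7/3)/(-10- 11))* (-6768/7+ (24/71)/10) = 800852/7455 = 107.42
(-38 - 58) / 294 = -16 / 49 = -0.33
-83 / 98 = -0.85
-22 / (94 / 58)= -638 / 47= -13.57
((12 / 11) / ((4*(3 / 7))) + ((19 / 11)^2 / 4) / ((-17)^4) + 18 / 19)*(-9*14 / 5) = -76633622289 / 1920147790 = -39.91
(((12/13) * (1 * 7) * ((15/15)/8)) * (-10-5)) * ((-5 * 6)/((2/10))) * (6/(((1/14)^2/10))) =277830000/13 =21371538.46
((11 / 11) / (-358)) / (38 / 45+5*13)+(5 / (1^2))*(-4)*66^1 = -1400195325 / 1060754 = -1320.00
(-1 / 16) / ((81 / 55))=-55 / 1296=-0.04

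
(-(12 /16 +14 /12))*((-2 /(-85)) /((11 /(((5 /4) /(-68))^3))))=575 /22578733056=0.00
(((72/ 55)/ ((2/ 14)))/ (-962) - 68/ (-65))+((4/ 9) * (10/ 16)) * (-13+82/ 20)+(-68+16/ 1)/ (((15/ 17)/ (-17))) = 190558109/ 190476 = 1000.43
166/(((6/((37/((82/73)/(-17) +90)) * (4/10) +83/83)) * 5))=26969771/4185300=6.44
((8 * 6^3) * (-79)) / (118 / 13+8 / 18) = -7985952 / 557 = -14337.44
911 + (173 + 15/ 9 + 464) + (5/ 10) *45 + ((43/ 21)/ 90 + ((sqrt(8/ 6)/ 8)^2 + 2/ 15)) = 4754767/ 3024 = 1572.34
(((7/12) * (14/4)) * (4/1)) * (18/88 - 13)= -104.50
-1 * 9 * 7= -63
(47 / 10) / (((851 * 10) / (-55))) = -517 / 17020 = -0.03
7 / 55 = 0.13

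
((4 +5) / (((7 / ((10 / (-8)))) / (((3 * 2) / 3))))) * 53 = -2385 / 14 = -170.36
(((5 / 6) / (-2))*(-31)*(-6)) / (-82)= 155 / 164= 0.95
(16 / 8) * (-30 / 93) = -20 / 31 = -0.65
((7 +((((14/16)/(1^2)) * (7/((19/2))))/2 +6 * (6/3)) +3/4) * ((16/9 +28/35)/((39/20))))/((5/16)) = 104864/1235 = 84.91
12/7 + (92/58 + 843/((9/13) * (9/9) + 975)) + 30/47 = 27677359/5762764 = 4.80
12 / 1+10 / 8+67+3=333 / 4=83.25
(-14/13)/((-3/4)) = 56/39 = 1.44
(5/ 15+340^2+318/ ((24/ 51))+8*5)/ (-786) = -1395793/ 9432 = -147.98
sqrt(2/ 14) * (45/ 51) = 0.33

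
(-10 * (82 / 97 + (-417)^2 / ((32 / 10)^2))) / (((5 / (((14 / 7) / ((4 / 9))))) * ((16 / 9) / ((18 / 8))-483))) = 307420624593 / 969913088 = 316.96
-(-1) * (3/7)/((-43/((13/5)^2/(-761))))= 507/5726525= 0.00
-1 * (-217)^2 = -47089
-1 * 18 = -18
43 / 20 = 2.15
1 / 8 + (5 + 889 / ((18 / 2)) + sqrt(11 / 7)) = sqrt(77) / 7 + 7481 / 72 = 105.16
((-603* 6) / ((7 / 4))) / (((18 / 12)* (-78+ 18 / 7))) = 201 / 11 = 18.27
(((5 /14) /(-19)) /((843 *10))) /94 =-1 /42156744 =-0.00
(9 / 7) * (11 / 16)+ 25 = 2899 / 112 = 25.88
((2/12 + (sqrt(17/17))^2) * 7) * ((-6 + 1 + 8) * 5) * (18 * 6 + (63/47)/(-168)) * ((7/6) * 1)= 23212525/1504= 15433.86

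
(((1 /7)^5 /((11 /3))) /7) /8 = 3 /10353112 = 0.00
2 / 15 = 0.13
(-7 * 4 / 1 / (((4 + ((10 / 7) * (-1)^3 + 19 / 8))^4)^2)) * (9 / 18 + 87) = -0.01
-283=-283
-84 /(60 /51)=-71.40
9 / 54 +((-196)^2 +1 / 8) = 921991 / 24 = 38416.29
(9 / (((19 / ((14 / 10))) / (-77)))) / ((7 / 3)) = -2079 / 95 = -21.88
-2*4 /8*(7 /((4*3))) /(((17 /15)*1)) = -35 /68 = -0.51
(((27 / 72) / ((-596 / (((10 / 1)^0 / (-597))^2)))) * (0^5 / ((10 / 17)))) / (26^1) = 0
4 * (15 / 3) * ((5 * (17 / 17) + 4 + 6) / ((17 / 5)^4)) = 187500 / 83521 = 2.24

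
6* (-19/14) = -57/7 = -8.14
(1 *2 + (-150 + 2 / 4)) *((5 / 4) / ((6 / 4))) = -1475 / 12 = -122.92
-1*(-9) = 9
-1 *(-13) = 13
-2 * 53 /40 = -53 /20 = -2.65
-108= -108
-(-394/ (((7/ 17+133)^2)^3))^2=-22610986404649794649/ 4630806255912188242319837204389816172544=-0.00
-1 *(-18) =18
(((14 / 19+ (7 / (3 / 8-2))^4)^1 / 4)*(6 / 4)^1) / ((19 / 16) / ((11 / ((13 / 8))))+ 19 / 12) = 296612360352 / 4031413711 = 73.58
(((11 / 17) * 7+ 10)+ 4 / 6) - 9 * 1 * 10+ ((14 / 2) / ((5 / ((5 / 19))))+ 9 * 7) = -11081 / 969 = -11.44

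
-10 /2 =-5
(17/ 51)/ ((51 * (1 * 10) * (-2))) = -1/ 3060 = -0.00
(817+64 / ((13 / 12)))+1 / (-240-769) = 11491488 / 13117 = 876.08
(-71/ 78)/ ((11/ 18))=-213/ 143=-1.49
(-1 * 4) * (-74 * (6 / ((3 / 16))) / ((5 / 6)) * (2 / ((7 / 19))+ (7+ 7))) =7729152 / 35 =220832.91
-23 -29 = -52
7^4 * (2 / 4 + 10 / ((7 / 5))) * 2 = 36701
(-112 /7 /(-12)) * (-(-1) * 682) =909.33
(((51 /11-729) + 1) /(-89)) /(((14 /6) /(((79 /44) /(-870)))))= -628603 /87444280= -0.01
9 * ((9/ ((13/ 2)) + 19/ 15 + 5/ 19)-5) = -23181/ 1235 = -18.77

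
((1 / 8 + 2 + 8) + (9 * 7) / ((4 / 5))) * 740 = 131535 / 2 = 65767.50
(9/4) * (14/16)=63/32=1.97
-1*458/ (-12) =229/ 6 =38.17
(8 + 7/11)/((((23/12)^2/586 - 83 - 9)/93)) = -8.73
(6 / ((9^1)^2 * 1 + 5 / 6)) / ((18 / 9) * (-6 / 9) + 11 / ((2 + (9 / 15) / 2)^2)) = 14283 / 145336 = 0.10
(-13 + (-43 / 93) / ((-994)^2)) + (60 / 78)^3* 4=-2256845248699 / 201876503556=-11.18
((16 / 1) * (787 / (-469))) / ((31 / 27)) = -339984 / 14539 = -23.38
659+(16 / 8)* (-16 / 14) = 4597 / 7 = 656.71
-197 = -197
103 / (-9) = -103 / 9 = -11.44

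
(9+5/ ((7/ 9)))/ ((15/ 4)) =144/ 35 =4.11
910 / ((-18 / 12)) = -1820 / 3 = -606.67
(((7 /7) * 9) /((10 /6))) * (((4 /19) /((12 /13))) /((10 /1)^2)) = 117 /9500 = 0.01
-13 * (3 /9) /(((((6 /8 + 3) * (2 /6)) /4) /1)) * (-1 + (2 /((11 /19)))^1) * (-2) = 3744 /55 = 68.07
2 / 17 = 0.12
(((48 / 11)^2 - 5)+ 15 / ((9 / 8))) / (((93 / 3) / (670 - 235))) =1440865 / 3751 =384.13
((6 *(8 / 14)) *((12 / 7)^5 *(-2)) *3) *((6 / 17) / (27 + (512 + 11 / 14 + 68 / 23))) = -9889579008 / 49933109597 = -0.20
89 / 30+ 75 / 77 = 9103 / 2310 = 3.94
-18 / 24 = -3 / 4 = -0.75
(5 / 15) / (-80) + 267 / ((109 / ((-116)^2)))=862260371 / 26160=32961.02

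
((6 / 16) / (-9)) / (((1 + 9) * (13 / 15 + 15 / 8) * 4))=-1 / 2632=-0.00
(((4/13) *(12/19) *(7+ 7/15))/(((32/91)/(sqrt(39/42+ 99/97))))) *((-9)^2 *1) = 2268 *sqrt(3594626)/9215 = 466.63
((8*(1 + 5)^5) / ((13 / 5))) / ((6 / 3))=155520 / 13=11963.08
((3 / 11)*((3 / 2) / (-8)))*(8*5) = -45 / 22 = -2.05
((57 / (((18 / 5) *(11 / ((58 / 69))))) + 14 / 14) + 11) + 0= 30079 / 2277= 13.21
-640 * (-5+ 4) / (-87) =-640 / 87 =-7.36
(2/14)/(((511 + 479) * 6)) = 1/41580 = 0.00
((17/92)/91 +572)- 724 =-1272527/8372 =-152.00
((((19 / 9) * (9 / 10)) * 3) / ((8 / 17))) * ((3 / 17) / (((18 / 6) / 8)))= 57 / 10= 5.70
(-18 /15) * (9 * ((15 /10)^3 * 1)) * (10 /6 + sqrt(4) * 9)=-14337 /20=-716.85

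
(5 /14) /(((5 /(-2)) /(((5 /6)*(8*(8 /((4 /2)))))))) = -80 /21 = -3.81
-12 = -12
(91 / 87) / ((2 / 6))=91 / 29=3.14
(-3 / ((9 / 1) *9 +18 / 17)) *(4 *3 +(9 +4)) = -85 / 93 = -0.91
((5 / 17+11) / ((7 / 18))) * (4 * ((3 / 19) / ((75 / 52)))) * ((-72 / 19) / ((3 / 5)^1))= -80.32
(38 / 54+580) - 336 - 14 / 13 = 85513 / 351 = 243.63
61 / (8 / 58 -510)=-1769 / 14786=-0.12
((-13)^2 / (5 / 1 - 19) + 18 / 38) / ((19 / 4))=-6170 / 2527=-2.44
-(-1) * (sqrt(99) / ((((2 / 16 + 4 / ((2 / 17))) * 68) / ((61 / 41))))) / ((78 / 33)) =671 * sqrt(11) / 824551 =0.00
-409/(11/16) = -6544/11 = -594.91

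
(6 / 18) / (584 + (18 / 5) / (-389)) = 1945 / 3407586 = 0.00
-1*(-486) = 486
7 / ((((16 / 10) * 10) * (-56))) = -1 / 128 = -0.01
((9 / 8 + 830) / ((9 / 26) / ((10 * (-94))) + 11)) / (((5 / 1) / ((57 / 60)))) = 14.36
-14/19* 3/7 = -6/19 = -0.32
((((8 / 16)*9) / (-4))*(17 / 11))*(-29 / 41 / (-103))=-0.01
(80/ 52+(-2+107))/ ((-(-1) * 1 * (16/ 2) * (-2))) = -1385/ 208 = -6.66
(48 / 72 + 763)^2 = 5248681 / 9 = 583186.78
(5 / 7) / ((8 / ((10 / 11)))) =25 / 308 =0.08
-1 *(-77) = 77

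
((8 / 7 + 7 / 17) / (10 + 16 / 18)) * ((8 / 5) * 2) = 2664 / 5831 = 0.46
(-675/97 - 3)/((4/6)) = -1449/97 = -14.94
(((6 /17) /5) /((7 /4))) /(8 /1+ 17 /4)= 96 /29155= 0.00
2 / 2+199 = 200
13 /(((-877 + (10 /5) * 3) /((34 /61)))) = -34 /4087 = -0.01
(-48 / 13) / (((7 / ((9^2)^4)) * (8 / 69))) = -195838928.51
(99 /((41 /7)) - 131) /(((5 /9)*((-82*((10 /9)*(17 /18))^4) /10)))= 1812353047542 /87749250625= 20.65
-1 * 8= -8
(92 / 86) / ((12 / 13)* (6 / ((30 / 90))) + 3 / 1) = 598 / 10965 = 0.05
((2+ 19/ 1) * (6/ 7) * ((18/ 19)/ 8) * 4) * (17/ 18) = 153/ 19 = 8.05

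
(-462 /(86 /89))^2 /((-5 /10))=-845344962 /1849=-457190.35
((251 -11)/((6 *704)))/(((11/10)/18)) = 225/242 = 0.93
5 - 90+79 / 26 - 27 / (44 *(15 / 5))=-46999 / 572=-82.17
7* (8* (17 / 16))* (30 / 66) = 595 / 22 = 27.05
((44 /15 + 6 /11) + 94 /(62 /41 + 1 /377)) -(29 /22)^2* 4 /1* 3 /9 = 179100067 /2833215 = 63.21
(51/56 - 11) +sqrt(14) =-565/56 +sqrt(14) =-6.35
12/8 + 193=389/2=194.50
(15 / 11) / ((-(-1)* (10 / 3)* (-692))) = -9 / 15224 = -0.00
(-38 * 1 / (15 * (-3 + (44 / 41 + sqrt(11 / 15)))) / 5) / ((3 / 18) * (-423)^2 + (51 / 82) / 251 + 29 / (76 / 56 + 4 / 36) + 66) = 0.00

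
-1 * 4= -4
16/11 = 1.45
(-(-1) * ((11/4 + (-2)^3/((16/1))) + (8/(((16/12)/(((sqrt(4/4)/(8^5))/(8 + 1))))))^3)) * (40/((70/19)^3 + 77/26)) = 119118786276392095115/70106472446410358784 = 1.70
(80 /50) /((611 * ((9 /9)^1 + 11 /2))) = 16 /39715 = 0.00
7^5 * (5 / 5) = 16807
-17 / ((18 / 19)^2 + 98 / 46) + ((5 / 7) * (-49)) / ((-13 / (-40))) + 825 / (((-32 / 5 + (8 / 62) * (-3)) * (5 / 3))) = -64034307801 / 343828316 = -186.24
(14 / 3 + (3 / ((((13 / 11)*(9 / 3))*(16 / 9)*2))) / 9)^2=34304449 / 1557504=22.03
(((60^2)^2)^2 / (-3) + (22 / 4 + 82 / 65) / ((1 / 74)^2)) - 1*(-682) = -3639167997548968 / 65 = -55987199962291.82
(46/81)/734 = 23/29727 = 0.00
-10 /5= -2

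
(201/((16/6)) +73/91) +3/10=278377/3640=76.48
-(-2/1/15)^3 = 8/3375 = 0.00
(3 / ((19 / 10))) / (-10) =-3 / 19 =-0.16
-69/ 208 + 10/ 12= 313/ 624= 0.50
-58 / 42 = -29 / 21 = -1.38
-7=-7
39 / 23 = 1.70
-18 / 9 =-2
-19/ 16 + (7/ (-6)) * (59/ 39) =-5527/ 1872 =-2.95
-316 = -316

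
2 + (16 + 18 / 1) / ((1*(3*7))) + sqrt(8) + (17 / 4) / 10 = 2*sqrt(2) + 3397 / 840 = 6.87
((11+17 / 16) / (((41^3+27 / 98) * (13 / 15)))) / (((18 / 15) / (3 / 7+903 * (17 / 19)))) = 363128535 / 2669293432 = 0.14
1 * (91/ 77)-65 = -702/ 11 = -63.82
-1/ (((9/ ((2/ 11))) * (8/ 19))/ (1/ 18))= -19/ 7128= -0.00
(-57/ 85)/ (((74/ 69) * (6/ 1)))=-1311/ 12580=-0.10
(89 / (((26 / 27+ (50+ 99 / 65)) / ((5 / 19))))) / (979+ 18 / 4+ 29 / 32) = 24991200 / 55131380647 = 0.00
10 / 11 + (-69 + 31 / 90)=-67069 / 990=-67.75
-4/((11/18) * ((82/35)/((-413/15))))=34692/451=76.92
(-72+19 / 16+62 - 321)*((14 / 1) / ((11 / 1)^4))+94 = 10973093 / 117128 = 93.68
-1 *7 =-7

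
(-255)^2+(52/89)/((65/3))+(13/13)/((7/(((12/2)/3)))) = 65025.31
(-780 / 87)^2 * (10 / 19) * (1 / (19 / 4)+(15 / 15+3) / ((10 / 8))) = 43804800 / 303601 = 144.28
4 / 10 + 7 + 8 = 77 / 5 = 15.40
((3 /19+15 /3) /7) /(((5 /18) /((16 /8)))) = 504 /95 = 5.31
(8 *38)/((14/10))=1520/7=217.14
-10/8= -5/4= -1.25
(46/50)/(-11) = -0.08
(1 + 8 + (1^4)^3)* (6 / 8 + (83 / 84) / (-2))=215 / 84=2.56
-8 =-8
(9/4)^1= 9/4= 2.25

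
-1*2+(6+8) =12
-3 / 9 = -1 / 3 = -0.33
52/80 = 13/20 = 0.65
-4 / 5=-0.80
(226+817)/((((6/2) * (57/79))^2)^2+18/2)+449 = 482.70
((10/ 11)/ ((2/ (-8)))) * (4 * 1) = -160/ 11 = -14.55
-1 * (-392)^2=-153664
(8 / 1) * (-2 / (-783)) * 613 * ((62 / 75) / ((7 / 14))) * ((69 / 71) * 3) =27972416 / 463275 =60.38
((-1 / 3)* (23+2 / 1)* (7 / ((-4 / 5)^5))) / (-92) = -546875 / 282624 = -1.93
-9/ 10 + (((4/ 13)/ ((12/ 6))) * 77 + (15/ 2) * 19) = 9974/ 65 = 153.45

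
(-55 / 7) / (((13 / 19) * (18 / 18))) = -1045 / 91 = -11.48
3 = 3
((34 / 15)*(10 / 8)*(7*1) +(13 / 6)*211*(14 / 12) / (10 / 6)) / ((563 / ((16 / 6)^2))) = 108752 / 25335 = 4.29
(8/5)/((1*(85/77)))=616/425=1.45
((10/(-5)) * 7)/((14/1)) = -1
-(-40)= 40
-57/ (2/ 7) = -399/ 2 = -199.50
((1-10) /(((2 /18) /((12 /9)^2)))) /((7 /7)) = -144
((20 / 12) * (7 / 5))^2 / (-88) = -49 / 792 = -0.06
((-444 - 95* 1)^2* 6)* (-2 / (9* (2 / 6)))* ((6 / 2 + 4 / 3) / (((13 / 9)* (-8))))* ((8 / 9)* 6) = 2324168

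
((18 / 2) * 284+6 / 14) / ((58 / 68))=608430 / 203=2997.19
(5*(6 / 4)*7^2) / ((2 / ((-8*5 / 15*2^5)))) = -15680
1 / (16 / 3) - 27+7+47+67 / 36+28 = 57.05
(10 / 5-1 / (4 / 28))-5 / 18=-95 / 18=-5.28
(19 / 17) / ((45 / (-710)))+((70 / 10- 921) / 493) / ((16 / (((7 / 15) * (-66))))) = -1248139 / 88740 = -14.07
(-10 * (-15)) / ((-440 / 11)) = -15 / 4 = -3.75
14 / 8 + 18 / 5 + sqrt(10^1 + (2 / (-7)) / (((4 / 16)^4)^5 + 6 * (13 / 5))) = 5 * sqrt(2936653519532793374439374858) / 85761906966533 + 107 / 20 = 8.51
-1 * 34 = -34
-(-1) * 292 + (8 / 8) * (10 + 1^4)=303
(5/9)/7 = 5/63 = 0.08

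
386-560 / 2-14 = 92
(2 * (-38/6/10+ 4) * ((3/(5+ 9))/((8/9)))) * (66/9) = 3333/280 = 11.90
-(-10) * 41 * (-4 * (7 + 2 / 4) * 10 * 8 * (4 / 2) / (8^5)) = -60.06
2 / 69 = 0.03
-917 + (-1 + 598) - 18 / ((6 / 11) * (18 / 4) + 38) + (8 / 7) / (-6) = -2996338 / 9345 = -320.64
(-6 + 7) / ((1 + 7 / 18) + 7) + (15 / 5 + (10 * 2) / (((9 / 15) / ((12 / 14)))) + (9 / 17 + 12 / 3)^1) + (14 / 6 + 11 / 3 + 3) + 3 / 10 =8179497 / 179690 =45.52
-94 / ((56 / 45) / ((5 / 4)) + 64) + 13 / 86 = -407197 / 314416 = -1.30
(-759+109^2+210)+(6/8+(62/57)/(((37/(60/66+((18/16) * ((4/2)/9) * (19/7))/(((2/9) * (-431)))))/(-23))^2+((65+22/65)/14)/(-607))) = 137398412423806992342844739/12123646639581997690116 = 11333.09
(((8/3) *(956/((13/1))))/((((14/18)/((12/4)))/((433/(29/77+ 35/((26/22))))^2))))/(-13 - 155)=-211457781249/225330121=-938.44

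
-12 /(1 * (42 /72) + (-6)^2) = -144 /439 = -0.33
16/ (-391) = -16/ 391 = -0.04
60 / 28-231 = -1602 / 7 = -228.86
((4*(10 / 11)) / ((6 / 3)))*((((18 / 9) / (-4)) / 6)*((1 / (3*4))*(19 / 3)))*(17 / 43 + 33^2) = -1112545 / 12771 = -87.11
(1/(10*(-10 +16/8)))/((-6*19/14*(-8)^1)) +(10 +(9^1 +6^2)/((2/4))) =3647993/36480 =100.00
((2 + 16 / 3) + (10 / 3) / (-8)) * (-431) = -35773 / 12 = -2981.08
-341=-341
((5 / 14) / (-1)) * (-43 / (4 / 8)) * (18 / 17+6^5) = 28425150 / 119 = 238866.81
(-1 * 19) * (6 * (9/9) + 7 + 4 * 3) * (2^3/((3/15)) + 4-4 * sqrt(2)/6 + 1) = -21375 + 950 * sqrt(2)/3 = -20927.17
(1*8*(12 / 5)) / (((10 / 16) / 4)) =3072 / 25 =122.88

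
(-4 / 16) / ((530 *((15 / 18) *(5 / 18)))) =-27 / 13250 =-0.00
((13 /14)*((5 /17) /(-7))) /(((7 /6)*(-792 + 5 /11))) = 2145 /50770517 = 0.00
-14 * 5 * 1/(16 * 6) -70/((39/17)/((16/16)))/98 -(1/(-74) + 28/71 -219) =832219095/3824912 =217.58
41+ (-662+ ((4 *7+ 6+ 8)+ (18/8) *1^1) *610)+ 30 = 52803/2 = 26401.50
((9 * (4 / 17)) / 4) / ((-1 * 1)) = -9 / 17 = -0.53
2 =2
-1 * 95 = -95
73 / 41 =1.78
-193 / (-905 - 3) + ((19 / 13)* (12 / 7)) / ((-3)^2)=121697 / 247884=0.49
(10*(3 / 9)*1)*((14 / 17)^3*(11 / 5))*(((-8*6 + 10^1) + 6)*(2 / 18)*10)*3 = -19317760 / 44217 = -436.89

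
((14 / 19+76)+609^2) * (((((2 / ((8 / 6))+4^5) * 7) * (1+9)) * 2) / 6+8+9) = 168771426564 / 19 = 8882706661.26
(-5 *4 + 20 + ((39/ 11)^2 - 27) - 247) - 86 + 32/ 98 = -2057975/ 5929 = -347.10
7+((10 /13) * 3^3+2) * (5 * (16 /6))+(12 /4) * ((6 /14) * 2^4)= 90407 /273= 331.16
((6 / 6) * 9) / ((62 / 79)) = 711 / 62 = 11.47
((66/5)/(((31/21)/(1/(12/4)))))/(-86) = -231/6665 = -0.03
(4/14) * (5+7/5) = 64/35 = 1.83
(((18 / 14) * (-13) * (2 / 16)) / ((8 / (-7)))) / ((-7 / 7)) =-117 / 64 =-1.83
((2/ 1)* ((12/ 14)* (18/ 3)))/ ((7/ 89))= 6408/ 49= 130.78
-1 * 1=-1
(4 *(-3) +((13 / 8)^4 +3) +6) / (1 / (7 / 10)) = 113911 / 40960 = 2.78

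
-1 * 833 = -833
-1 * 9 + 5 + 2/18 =-35/9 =-3.89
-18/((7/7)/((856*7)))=-107856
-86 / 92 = -43 / 46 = -0.93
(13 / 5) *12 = 156 / 5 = 31.20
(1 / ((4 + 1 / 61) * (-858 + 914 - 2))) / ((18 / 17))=1037 / 238140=0.00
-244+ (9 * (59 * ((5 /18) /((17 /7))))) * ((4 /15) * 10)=-4184 /51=-82.04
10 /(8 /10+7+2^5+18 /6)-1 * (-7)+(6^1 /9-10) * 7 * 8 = -165454 /321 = -515.43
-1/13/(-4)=1/52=0.02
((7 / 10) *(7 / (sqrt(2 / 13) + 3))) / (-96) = -637 / 36800 + 49 *sqrt(26) / 110400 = -0.02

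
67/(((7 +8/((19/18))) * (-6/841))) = -1070593/1662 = -644.16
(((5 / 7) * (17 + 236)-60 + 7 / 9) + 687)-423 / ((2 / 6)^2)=-188906 / 63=-2998.51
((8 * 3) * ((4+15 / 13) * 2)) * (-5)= -16080 / 13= -1236.92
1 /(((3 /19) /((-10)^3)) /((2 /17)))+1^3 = -37949 /51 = -744.10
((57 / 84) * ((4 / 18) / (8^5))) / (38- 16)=19 / 90832896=0.00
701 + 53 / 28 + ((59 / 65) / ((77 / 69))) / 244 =429195443 / 610610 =702.90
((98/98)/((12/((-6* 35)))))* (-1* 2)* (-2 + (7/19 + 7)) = 3570/19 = 187.89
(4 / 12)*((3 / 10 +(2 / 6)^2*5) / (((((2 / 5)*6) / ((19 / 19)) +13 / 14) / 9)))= 0.77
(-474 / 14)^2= 56169 / 49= 1146.31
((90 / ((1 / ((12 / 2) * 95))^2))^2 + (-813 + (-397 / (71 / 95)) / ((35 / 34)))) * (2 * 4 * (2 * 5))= 33996234580507158160 / 497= 68402886479893678.39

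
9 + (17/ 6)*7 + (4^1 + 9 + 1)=257/ 6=42.83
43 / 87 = 0.49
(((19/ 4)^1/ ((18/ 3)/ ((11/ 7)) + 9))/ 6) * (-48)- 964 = -136342/ 141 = -966.96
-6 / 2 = -3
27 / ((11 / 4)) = 9.82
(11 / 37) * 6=66 / 37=1.78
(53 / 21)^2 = 2809 / 441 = 6.37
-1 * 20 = -20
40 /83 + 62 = 5186 /83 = 62.48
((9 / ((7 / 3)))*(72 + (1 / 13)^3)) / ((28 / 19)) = 81148905 / 430612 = 188.45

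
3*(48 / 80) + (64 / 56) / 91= 1.81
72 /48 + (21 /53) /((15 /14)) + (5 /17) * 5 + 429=3895387 /9010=432.34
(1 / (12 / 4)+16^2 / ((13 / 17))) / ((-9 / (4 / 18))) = -26138 / 3159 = -8.27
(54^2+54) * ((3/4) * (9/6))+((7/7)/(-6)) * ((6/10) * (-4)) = 3341.65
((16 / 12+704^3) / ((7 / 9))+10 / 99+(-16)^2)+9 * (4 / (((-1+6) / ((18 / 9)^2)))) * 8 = 222058866398 / 495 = 448603770.50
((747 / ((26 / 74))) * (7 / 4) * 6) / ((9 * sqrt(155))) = 64491 * sqrt(155) / 4030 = 199.23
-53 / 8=-6.62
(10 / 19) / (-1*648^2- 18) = -5 / 3989259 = -0.00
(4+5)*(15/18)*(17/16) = 255/32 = 7.97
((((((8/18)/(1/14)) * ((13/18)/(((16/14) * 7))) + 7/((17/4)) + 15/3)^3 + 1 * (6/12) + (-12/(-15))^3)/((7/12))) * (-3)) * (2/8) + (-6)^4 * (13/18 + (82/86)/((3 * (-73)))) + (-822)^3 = -3540493242574525543130719/6374537305101000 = -555411800.59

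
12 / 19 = 0.63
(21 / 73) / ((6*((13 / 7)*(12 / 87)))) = 1421 / 7592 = 0.19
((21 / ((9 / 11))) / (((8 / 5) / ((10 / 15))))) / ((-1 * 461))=-385 / 16596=-0.02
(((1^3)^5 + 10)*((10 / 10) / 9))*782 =8602 / 9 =955.78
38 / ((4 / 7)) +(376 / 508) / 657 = 66.50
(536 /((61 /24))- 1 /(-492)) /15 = 6329149 /450180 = 14.06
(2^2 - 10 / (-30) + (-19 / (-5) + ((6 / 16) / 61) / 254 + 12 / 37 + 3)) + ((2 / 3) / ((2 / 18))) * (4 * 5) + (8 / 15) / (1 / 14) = 3185690907 / 22931120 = 138.92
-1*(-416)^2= -173056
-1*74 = -74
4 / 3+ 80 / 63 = 164 / 63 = 2.60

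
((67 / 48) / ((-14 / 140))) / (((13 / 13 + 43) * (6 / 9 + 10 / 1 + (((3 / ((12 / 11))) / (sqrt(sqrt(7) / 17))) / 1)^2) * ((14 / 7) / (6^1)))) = 1800960 / 398708563 - 563805 * sqrt(7) / 72492466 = -0.02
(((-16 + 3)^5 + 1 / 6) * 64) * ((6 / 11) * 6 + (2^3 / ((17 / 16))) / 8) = -56175120512 / 561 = -100133904.66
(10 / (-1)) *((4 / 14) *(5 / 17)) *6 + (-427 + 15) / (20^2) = -72257 / 11900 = -6.07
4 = 4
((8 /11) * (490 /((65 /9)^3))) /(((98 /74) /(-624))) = -20715264 /46475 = -445.73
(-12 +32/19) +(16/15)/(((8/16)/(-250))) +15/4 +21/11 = -1349279/2508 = -537.99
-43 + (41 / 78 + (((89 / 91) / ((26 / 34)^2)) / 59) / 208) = -24048618781 / 566193264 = -42.47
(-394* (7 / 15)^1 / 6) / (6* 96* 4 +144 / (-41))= -56539 / 4244400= -0.01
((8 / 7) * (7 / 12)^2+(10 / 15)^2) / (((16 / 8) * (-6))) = -5 / 72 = -0.07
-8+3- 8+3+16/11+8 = -6/11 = -0.55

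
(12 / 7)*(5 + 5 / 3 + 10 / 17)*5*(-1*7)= -7400 / 17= -435.29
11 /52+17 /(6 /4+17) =1.13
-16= -16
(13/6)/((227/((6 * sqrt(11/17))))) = 13 * sqrt(187)/3859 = 0.05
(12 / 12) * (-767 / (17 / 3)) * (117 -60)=-131157 / 17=-7715.12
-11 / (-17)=11 / 17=0.65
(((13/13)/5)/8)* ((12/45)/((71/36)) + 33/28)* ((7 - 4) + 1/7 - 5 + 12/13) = -222003/7236320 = -0.03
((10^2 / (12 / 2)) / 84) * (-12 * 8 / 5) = -80 / 21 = -3.81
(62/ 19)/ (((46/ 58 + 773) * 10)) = 899/ 2131800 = 0.00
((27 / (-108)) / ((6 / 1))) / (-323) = 1 / 7752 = 0.00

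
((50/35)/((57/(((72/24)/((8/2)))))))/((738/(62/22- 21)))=-250/539847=-0.00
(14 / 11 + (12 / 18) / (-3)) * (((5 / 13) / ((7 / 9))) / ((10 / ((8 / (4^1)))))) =8 / 77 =0.10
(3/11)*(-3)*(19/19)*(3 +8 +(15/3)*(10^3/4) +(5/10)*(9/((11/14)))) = -125406/121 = -1036.41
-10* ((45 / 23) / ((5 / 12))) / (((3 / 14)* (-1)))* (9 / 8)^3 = 229635 / 736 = 312.00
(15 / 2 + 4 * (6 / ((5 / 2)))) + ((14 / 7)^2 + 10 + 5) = 36.10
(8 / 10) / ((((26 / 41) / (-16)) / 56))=-73472 / 65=-1130.34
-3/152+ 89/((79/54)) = 730275/12008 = 60.82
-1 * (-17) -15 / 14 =223 / 14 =15.93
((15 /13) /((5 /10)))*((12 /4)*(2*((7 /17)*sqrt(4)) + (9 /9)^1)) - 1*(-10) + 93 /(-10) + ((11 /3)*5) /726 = 19.05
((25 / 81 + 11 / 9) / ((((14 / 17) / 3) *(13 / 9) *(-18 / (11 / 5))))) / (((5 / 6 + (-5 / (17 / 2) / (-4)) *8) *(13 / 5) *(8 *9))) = -98549 / 78574860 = -0.00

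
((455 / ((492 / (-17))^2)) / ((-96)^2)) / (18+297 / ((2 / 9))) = 18785 / 431671762944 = 0.00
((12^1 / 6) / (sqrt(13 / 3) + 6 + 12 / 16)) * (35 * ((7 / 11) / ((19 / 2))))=317520 / 413611- 15680 * sqrt(39) / 413611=0.53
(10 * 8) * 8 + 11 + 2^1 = 653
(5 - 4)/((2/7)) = 7/2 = 3.50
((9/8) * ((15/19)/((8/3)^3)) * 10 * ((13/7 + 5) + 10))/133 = 0.06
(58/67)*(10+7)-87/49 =42485/3283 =12.94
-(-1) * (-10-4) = -14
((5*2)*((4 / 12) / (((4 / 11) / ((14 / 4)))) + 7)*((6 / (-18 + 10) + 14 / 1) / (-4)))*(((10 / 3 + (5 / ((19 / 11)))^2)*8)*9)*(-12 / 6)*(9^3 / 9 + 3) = 17295046125 / 361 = 47908715.03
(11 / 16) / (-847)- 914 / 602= -80475 / 52976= -1.52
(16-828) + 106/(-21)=-17158/21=-817.05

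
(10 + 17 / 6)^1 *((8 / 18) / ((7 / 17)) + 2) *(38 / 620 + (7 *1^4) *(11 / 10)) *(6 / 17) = 855734 / 7905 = 108.25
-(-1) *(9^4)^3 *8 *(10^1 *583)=13172513581473840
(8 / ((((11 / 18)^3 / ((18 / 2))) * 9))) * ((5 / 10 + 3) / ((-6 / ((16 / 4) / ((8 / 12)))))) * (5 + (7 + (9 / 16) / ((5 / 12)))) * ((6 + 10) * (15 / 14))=-37371456 / 1331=-28077.73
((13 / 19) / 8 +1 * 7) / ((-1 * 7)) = -1077 / 1064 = -1.01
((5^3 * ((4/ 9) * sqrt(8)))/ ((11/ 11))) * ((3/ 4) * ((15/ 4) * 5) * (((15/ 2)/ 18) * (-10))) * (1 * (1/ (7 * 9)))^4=-78125 * sqrt(2)/ 189035532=-0.00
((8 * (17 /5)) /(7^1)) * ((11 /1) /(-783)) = -1496 /27405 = -0.05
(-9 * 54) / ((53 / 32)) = -15552 / 53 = -293.43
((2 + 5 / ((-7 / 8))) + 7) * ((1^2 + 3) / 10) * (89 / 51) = 4094 / 1785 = 2.29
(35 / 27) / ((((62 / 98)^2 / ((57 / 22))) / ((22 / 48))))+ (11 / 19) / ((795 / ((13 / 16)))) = 4020222541 / 1045145160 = 3.85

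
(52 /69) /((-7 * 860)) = -0.00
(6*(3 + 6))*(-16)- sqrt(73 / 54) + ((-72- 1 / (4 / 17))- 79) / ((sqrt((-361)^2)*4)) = -4991085 / 5776- sqrt(438) / 18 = -865.27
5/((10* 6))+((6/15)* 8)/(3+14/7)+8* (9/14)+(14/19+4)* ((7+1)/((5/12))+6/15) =3938461/39900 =98.71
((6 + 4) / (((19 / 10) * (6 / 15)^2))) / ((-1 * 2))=-625 / 38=-16.45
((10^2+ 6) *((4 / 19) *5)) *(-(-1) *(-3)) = -6360 / 19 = -334.74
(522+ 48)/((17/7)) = 3990/17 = 234.71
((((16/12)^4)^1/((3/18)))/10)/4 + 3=469/135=3.47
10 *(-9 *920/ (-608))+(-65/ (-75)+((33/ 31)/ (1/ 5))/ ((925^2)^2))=137.05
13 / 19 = 0.68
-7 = -7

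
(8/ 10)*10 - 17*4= -60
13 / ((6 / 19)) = 247 / 6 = 41.17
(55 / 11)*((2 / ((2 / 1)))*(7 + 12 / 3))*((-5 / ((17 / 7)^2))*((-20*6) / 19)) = 294.48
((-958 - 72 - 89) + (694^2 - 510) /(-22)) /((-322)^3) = 0.00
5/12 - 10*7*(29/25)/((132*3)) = 419/1980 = 0.21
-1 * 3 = -3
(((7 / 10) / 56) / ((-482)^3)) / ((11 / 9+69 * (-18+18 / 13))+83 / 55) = 1287 / 13186612582141952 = 0.00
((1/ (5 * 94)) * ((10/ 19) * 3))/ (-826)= -3/ 737618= -0.00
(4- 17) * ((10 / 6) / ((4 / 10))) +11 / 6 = -157 / 3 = -52.33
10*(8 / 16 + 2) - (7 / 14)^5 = 799 / 32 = 24.97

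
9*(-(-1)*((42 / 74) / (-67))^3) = -83349 / 15234548239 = -0.00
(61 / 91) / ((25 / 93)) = 5673 / 2275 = 2.49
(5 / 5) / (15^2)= 1 / 225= 0.00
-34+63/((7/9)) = 47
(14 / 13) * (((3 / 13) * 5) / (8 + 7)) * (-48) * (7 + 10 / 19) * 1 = -7392 / 247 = -29.93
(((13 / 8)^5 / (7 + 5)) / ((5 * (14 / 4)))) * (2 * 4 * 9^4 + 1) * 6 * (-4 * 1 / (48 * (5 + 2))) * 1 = -19488798277 / 96337920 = -202.30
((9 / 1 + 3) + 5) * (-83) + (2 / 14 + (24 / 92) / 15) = -1135726 / 805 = -1410.84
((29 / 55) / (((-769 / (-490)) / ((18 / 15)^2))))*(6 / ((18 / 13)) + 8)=1261848 / 211475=5.97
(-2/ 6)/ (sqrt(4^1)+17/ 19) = -19/ 165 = -0.12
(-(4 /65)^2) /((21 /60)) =-64 /5915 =-0.01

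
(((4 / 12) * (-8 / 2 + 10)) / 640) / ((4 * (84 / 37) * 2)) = 37 / 215040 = 0.00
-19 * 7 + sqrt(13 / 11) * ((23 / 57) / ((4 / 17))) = -133 + 391 * sqrt(143) / 2508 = -131.14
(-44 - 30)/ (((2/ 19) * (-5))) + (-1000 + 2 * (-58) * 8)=-8937/ 5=-1787.40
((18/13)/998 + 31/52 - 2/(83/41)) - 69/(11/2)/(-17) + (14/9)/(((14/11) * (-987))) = 1238966597807/3577529719764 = 0.35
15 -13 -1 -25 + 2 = -22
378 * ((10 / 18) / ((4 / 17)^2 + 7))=60690 / 2039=29.76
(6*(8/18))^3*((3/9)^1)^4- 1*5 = -10423/2187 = -4.77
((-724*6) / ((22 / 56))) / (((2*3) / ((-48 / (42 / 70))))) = 1621760 / 11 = 147432.73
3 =3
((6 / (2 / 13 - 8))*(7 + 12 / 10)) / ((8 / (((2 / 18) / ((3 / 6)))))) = -533 / 3060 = -0.17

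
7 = 7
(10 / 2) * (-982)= -4910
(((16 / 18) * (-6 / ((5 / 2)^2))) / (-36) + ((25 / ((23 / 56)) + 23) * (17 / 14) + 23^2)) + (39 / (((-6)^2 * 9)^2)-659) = -28.13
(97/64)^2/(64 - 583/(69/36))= -216407/22626304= -0.01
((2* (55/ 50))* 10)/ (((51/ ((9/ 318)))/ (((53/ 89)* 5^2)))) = 275/ 1513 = 0.18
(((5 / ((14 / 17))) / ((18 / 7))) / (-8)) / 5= -17 / 288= -0.06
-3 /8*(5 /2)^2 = -2.34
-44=-44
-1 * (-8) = 8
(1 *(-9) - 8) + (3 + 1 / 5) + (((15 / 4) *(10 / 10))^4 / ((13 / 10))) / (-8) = -2184153 / 66560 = -32.81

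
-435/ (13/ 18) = -7830/ 13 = -602.31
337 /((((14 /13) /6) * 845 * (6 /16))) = 5.93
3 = 3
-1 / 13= -0.08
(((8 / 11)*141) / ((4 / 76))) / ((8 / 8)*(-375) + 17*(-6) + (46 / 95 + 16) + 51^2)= 339340 / 372801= 0.91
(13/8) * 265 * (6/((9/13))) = 44785/12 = 3732.08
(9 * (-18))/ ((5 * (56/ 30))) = -243/ 14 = -17.36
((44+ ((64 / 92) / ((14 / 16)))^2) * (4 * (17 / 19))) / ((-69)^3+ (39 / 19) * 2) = -0.00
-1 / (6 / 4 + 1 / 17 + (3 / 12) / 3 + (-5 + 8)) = -204 / 947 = -0.22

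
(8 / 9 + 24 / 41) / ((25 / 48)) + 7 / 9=3.61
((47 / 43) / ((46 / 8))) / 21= 188 / 20769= 0.01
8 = 8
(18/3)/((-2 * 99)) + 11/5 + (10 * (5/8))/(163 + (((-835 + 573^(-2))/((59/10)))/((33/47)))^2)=23872598832296414584154029/11001957180544811006029020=2.17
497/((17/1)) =497/17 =29.24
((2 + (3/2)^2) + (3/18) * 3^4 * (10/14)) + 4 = 501/28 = 17.89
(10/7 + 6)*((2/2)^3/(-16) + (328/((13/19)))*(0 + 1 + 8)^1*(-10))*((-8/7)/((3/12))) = 71792744/49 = 1465158.04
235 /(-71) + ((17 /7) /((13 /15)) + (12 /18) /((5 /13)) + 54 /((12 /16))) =7096666 /96915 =73.23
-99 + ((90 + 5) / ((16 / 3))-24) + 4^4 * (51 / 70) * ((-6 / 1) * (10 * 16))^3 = -165015903190.90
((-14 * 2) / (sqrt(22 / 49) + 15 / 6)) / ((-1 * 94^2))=3430 / 2511633 - 196 * sqrt(22) / 2511633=0.00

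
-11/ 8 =-1.38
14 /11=1.27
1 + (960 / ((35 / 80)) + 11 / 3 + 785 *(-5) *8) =-29201.05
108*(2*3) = 648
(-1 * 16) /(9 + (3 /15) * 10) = -16 /11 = -1.45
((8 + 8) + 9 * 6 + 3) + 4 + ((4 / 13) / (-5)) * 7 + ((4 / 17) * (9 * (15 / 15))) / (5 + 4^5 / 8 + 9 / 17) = 1130013 / 14755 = 76.59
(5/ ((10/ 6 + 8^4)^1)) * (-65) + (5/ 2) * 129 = 7927035/ 24586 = 322.42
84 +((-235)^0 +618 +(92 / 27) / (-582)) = 702.99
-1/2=-0.50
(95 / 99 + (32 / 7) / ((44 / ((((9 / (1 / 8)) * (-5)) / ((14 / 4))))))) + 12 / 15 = -216521 / 24255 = -8.93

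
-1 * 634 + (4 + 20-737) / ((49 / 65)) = -77411 / 49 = -1579.82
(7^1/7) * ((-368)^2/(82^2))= 33856/1681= 20.14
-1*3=-3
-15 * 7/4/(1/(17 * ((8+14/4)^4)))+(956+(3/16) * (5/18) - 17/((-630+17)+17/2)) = -603841090003/77376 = -7803984.31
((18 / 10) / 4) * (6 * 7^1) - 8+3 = 139 / 10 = 13.90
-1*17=-17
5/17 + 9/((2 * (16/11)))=1843/544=3.39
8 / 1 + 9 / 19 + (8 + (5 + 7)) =541 / 19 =28.47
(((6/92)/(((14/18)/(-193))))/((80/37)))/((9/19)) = -407037/25760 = -15.80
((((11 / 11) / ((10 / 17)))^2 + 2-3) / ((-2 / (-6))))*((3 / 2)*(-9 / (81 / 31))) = -5859 / 200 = -29.30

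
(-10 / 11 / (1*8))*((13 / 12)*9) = -195 / 176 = -1.11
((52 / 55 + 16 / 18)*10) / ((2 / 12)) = 3632 / 33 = 110.06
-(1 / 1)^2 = -1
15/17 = 0.88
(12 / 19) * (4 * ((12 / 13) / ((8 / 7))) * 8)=16.32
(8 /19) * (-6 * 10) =-480 /19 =-25.26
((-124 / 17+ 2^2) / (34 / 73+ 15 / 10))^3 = -1593413632 / 338608873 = -4.71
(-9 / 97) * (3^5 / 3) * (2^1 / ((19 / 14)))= -20412 / 1843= -11.08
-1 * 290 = -290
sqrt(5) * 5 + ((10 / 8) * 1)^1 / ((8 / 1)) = 5 / 32 + 5 * sqrt(5) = 11.34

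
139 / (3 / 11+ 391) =1529 / 4304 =0.36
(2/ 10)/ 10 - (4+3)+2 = -249/ 50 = -4.98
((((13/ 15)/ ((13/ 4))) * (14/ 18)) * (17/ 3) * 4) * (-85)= -32368/ 81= -399.60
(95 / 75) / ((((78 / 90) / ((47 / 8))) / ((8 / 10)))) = 893 / 130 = 6.87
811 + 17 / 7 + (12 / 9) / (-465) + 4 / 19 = 150957998 / 185535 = 813.64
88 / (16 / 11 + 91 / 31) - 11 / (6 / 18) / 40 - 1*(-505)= 31390319 / 59880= 524.22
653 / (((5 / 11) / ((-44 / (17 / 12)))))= -3792624 / 85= -44619.11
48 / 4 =12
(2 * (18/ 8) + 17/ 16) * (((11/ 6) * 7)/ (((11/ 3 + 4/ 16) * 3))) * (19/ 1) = 130207/ 1128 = 115.43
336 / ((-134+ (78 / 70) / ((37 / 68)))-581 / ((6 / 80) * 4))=-163170 / 1004573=-0.16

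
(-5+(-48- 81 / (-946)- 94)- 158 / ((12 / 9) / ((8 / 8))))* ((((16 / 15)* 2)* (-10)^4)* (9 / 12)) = -2008656000 / 473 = -4246630.02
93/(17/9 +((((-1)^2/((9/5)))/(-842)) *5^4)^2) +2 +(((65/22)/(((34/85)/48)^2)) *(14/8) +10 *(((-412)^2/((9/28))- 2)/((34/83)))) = 2580168273791687888/198993067911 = 12966121.39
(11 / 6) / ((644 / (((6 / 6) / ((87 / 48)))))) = 22 / 14007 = 0.00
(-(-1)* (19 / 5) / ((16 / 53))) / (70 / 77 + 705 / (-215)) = -25069 / 4720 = -5.31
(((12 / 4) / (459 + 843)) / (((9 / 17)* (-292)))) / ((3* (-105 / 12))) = 17 / 29939490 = 0.00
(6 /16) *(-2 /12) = -1 /16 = -0.06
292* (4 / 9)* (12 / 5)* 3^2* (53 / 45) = 247616 / 75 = 3301.55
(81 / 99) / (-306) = -1 / 374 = -0.00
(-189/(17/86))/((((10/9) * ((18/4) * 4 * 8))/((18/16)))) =-73143/10880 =-6.72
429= 429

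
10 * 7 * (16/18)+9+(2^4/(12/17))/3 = 709/9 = 78.78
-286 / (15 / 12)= -1144 / 5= -228.80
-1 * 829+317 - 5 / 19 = -9733 / 19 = -512.26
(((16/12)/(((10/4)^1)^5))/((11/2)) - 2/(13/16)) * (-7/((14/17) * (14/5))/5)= 14010856/9384375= 1.49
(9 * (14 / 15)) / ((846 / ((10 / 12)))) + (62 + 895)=809629 / 846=957.01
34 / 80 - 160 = -6383 / 40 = -159.58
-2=-2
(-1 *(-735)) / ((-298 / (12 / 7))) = -4.23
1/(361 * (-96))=-1/34656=-0.00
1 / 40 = 0.02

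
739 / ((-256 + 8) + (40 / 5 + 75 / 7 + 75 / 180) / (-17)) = -2.97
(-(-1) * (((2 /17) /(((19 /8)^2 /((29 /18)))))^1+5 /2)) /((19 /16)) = 2239016 /1049427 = 2.13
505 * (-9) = -4545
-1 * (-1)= 1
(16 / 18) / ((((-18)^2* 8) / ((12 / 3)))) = 1 / 729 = 0.00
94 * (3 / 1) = 282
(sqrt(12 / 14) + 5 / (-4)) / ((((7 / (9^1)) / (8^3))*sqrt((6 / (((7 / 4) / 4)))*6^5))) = -20*sqrt(7) / 21 + 16*sqrt(6) / 21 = -0.65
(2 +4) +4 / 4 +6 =13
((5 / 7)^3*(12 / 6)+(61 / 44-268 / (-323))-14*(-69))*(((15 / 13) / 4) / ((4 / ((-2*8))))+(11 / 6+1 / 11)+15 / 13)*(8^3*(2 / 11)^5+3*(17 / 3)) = 1652173523777622757 / 51815140510056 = 31885.92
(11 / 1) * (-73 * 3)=-2409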